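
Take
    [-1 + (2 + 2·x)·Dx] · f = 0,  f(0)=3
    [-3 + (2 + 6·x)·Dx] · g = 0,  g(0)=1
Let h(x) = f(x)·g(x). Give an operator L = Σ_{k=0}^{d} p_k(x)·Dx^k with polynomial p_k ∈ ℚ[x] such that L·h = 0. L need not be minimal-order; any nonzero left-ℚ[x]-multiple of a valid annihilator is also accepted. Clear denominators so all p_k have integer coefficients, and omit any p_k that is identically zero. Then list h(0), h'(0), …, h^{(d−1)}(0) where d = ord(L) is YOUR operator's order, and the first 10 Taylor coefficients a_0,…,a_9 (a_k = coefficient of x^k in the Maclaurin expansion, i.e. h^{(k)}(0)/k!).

L = (-2 - 3·x) + (1 + 4·x + 3·x^2)·Dx  (order 1).
h: a_k = 3, 6, -3/2, 3, -51/8, 57/4, -531/16, 639/8, -25263/128, 31881/64, …
ICs: h(0) = 3.

f: a_k = 3, 3/2, -3/8, 3/16, -15/128, 21/256, -63/1024, 99/2048, -1287/32768, 2145/65536, …
g: a_k = 1, 3/2, -9/8, 27/16, -405/128, 1701/256, -15309/1024, 72171/2048, -2814669/32768, 14073345/65536, …
Sym-product of L_f,L_g gives L₀ (≤ ord 1).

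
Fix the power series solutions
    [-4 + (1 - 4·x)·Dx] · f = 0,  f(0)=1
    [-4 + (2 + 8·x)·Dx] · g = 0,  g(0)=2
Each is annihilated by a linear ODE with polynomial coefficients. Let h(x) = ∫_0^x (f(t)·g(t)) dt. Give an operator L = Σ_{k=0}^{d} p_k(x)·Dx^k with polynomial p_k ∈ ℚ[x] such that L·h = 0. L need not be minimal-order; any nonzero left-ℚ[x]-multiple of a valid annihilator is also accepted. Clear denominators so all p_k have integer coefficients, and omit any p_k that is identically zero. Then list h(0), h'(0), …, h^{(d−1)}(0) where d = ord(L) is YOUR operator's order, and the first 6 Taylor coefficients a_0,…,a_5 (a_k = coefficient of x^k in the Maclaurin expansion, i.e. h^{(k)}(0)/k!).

L = (6 + 8·x)·Dx + (-1 + 16·x^2)·Dx^2  (order 2).
h: a_k = 0, 2, 6, 44/3, 46, 716/5, …
ICs: h(0) = 0, h′(0) = 2.

f: a_k = 1, 4, 16, 64, 256, 1024, …
g: a_k = 2, 4, -4, 8, -20, 56, …
h₀=f·g: eliminate ⇒ L₀, order ≤ 1·1.
h=∫h₀ ⇒ L = L₀·Dx.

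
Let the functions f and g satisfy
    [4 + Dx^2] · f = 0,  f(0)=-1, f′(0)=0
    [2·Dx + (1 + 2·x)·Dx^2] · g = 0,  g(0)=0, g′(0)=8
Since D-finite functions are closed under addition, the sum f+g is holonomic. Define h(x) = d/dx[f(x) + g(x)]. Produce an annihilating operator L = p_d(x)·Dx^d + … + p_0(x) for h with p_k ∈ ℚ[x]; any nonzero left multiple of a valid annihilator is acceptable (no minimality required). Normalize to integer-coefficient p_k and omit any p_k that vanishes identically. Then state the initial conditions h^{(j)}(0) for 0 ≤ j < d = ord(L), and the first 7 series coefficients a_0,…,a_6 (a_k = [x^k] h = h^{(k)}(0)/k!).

L = (56 + 32·x + 32·x^2) + (12 + 40·x + 48·x^2 + 32·x^3)·Dx + (14 + 8·x + 8·x^2)·Dx^2 + (3 + 10·x + 12·x^2 + 8·x^3)·Dx^3  (order 3).
h: a_k = 8, -12, 32, -200/3, 128, -3832/15, 512, …
ICs: h(0) = 8, h′(0) = -12, h′′(0) = 64.

f: a_k = -1, 0, 2, 0, -2/3, 0, 4/45, …
g: a_k = 0, 8, -8, 32/3, -16, 128/5, -128/3, …
f+g: L₀ = lclm(L_f,L_g), ord ≤ 2+2.
h=h₀': d/dx-closure on L₀ ⇒ L.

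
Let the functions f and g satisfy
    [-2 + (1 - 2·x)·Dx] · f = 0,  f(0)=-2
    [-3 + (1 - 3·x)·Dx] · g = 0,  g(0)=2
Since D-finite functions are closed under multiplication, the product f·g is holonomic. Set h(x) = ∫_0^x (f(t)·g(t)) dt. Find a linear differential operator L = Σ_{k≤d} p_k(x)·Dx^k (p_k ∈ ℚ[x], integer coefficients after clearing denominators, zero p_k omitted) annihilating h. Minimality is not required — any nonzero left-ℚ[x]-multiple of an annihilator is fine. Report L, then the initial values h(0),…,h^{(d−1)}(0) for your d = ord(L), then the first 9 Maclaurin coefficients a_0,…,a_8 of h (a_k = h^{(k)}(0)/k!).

L = (-5 + 12·x)·Dx + (1 - 5·x + 6·x^2)·Dx^2  (order 2).
h: a_k = 0, -4, -10, -76/3, -65, -844/5, -1330/3, -8236/7, -6305/2, …
ICs: h(0) = 0, h′(0) = -4.

f: a_k = -2, -4, -8, -16, -32, -64, -128, -256, -512, …
g: a_k = 2, 6, 18, 54, 162, 486, 1458, 4374, 13122, …
h₀=f·g: eliminate ⇒ L₀, order ≤ 1·1.
Integrate: L := L₀·Dx.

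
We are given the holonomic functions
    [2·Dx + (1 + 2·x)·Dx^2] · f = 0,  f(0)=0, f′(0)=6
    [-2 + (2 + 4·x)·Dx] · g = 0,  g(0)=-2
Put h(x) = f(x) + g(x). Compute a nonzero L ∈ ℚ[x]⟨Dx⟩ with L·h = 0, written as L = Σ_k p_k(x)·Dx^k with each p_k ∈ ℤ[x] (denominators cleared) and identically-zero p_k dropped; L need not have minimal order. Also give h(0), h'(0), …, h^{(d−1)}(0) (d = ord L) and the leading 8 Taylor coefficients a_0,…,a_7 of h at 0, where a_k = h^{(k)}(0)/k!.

L = 2·Dx + (5 + 10·x)·Dx^2 + (1 + 4·x + 4·x^2)·Dx^3  (order 3).
h: a_k = -2, 4, -5, 7, -43/4, 349/20, -235/8, 2841/56, …
ICs: h(0) = -2, h′(0) = 4, h′′(0) = -10.

f: a_k = 0, 6, -6, 8, -12, 96/5, -32, 384/7, …
g: a_k = -2, -2, 1, -1, 5/4, -7/4, 21/8, -33/8, …
h₀=f+g: left-lcm gives L₀, ord ≤ 3.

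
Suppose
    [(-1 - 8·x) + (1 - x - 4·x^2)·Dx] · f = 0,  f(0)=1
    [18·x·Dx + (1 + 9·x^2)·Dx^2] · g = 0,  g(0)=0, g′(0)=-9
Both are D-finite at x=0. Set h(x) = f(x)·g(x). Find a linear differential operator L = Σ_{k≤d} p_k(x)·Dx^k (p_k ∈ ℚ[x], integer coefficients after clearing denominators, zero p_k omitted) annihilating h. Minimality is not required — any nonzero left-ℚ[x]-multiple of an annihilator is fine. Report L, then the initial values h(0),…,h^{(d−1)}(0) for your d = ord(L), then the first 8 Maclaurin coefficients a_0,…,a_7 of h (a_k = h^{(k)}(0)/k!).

f: a_k = 1, 1, 5, 9, 29, 65, 181, 441, …
g: a_k = 0, -9, 0, 27, 0, -729/5, 0, 6561/7, …
f·g: L₀ = L_f ⊗_s L_g, ord ≤ 1·2.
L = (8 + 18·x + 216·x^2) + (2 - 2·x + 36·x^2 + 216·x^3)·Dx + (-1 + x - 5·x^2 + 9·x^3 + 36·x^4)·Dx^2  (order 2).
h: a_k = 0, -9, -9, -18, -54, -1359/5, -2439/5, -4464/7, …
ICs: h(0) = 0, h′(0) = -9.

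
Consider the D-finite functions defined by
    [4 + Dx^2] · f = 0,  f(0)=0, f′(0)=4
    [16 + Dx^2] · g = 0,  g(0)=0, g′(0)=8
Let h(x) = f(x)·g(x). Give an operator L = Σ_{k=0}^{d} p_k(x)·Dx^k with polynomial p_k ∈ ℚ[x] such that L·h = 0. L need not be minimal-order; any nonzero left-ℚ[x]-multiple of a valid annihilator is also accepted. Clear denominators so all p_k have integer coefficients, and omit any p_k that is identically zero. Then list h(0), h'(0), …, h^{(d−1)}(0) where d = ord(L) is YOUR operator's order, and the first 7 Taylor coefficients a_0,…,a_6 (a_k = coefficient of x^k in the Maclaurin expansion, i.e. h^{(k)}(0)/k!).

f: a_k = 0, 4, 0, -8/3, 0, 8/15, 0, …
g: a_k = 0, 8, 0, -64/3, 0, 256/15, 0, …
h₀=f·g: eliminate ⇒ L₀, order ≤ 2·2.
L = 144 + 40·Dx^2 + Dx^4  (order 4).
h: a_k = 0, 0, 32, 0, -320/3, 0, 5824/45, …
ICs: h(0) = 0, h′(0) = 0, h′′(0) = 64, h′′′(0) = 0.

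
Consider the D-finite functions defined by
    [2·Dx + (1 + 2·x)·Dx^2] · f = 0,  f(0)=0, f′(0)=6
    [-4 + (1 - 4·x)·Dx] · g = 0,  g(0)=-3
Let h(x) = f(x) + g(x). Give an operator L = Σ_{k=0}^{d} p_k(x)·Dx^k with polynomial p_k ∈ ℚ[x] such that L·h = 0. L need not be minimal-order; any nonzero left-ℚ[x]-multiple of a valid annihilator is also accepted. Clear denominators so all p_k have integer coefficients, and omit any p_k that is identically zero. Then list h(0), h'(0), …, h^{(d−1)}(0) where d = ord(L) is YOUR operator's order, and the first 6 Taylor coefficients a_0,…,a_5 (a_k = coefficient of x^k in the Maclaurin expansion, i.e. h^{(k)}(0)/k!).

f: a_k = 0, 6, -6, 8, -12, 96/5, …
g: a_k = -3, -12, -48, -192, -768, -3072, …
Weyl lclm of L_f,L_g ⇒ L₀ (ord ≤ 3).
L = (-128 - 64·x)·Dx + (-44 - 224·x - 128·x^2)·Dx^2 + (5 - 6·x - 48·x^2 - 32·x^3)·Dx^3  (order 3).
h: a_k = -3, -6, -54, -184, -780, -15264/5, …
ICs: h(0) = -3, h′(0) = -6, h′′(0) = -108.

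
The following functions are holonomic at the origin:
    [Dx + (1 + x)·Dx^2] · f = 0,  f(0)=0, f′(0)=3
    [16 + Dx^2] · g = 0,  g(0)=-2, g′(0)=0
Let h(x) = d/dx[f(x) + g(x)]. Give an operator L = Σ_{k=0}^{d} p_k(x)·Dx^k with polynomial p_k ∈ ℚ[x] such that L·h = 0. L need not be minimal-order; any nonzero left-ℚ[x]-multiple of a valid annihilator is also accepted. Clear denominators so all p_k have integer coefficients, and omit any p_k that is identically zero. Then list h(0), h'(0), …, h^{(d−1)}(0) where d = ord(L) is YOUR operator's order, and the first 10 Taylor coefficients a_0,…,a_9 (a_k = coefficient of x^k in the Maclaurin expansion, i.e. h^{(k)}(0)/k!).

f: a_k = 0, 3, -3/2, 1, -3/4, 3/5, -1/2, 3/7, -3/8, 1/3, …
g: a_k = -2, 0, 16, 0, -64/3, 0, 512/45, 0, -1024/315, 0, …
f+g: L₀ = lclm(L_f,L_g), ord ≤ 2+2.
Derive L from L₀ (diff closure).
L = (176 + 256·x + 128·x^2) + (144 + 400·x + 384·x^2 + 128·x^3)·Dx + (11 + 16·x + 8·x^2)·Dx^2 + (9 + 25·x + 24·x^2 + 8·x^3)·Dx^3  (order 3).
h: a_k = 3, 29, 3, -265/3, 3, 979/15, 3, -9137/315, 3, 7879/2835, …
ICs: h(0) = 3, h′(0) = 29, h′′(0) = 6.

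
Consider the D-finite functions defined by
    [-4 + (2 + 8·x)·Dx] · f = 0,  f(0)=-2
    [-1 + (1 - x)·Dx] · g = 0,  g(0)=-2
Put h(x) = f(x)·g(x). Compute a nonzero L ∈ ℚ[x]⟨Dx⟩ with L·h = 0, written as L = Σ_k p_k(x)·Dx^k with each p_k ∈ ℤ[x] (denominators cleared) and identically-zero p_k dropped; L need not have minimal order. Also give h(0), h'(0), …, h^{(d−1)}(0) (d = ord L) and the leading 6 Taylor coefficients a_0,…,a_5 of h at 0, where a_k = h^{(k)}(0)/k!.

L = (3 + 2·x) + (-1 - 3·x + 4·x^2)·Dx  (order 1).
h: a_k = 4, 12, 4, 20, -20, 92, …
ICs: h(0) = 4.

f: a_k = -2, -4, 4, -8, 20, -56, …
g: a_k = -2, -2, -2, -2, -2, -2, …
Product ⇒ symmetric product L₀, ord ≤ 1.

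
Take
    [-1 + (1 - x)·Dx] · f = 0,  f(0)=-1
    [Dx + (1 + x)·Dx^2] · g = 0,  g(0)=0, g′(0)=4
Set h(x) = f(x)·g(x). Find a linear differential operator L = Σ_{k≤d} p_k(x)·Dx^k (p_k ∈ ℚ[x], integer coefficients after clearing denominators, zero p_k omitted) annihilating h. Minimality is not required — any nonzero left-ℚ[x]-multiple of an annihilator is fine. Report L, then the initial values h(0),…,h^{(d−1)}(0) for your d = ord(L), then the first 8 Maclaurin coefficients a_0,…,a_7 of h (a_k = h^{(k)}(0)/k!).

f: a_k = -1, -1, -1, -1, -1, -1, -1, -1, …
g: a_k = 0, 4, -2, 4/3, -1, 4/5, -2/3, 4/7, …
h₀=f·g: eliminate ⇒ L₀, order ≤ 1·2.
L = 1 + (1 + 3·x)·Dx + (-1 + x^2)·Dx^2  (order 2).
h: a_k = 0, -4, -2, -10/3, -7/3, -47/15, -37/15, -319/105, …
ICs: h(0) = 0, h′(0) = -4.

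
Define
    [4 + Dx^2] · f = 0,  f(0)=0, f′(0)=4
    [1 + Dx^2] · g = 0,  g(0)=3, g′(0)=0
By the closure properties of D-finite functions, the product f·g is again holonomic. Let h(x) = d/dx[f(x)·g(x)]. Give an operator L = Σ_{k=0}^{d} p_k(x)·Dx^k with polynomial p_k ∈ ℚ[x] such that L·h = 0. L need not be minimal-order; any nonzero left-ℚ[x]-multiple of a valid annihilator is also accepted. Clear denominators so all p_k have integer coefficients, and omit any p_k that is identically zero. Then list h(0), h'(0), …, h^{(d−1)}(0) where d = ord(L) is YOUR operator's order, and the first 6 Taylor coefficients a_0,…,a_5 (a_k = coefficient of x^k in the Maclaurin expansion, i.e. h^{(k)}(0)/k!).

L = 9 + 10·Dx^2 + Dx^4  (order 4).
h: a_k = 12, 0, -42, 0, 61/2, 0, …
ICs: h(0) = 12, h′(0) = 0, h′′(0) = -84, h′′′(0) = 0.

f: a_k = 0, 4, 0, -8/3, 0, 8/15, …
g: a_k = 3, 0, -3/2, 0, 1/8, 0, …
Product ⇒ symmetric product L₀, ord ≤ 4.
h=h₀': d/dx-closure on L₀ ⇒ L.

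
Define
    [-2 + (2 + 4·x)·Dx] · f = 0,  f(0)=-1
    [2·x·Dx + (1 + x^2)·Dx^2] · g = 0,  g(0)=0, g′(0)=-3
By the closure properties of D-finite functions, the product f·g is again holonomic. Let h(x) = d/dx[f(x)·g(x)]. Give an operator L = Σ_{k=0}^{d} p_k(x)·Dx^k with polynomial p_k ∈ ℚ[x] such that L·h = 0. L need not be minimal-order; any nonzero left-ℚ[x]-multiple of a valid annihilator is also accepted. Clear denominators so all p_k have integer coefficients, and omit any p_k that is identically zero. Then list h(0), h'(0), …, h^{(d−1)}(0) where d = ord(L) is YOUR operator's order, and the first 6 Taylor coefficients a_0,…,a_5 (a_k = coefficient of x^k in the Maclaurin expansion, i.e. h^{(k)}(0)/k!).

L = (-1 + 20·x + 20·x^2 - 12·x^3 - 3·x^4) + (8 + 30·x + 54·x^2 + 34·x^3 - 42·x^4 - 12·x^5)·Dx + (3 + 10·x + 6·x^2 - 2·x^3 - x^4 - 12·x^5 - 4·x^6)·Dx^2  (order 2).
h: a_k = 3, 6, -15/2, 2, -31/8, 327/20, …
ICs: h(0) = 3, h′(0) = 6.

f: a_k = -1, -1, 1/2, -1/2, 5/8, -7/8, …
g: a_k = 0, -3, 0, 1, 0, -3/5, …
f·g: L₀ = L_f ⊗_s L_g, ord ≤ 1·2.
Derive L from L₀ (diff closure).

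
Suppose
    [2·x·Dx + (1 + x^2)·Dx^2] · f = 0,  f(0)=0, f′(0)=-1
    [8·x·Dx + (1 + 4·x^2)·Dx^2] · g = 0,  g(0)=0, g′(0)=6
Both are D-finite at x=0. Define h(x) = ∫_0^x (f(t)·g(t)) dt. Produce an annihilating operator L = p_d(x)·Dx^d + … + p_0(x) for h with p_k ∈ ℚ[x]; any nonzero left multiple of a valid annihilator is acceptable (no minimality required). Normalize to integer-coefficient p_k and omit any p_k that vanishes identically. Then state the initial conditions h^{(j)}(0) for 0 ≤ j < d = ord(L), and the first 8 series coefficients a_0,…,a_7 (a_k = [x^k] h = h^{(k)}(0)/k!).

f: a_k = 0, -1, 0, 1/3, 0, -1/5, 0, 1/7, …
g: a_k = 0, 6, 0, -8, 0, 96/5, 0, -384/7, …
L₀ := L_f ⊗_s L_g (sym. prod.), ord ≤ 4.
h=∫₀ˣh₀: take L = L₀·Dx.
L = (-96·x - 800·x^3 - 1024·x^5 + 640·x^7 + 1536·x^9)·Dx^2 + (-20 - 412·x^2 - 1440·x^4 - 896·x^6 + 2240·x^8 + 2304·x^10)·Dx^3 + (-40·x - 280·x^3 - 480·x^5 + 272·x^7 + 1280·x^9 + 768·x^11)·Dx^4 + (-1 - 10·x^2 - 29·x^4 + 116·x^8 + 160·x^10 + 64·x^12)·Dx^5  (order 5).
h: a_k = 0, 0, 0, -2, 0, 2, 0, -346/105, …
ICs: h(0) = 0, h′(0) = 0, h′′(0) = 0, h′′′(0) = -12, h′′′′(0) = 0.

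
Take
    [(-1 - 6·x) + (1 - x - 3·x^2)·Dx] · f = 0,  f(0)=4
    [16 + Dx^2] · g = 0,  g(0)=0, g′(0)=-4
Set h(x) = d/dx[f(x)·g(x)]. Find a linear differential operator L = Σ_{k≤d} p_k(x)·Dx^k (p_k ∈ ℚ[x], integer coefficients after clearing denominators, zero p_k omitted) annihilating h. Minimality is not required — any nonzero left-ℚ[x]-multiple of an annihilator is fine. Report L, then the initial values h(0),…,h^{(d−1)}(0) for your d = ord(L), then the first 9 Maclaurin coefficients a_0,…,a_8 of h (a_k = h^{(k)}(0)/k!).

L = (-26 - 256·x - 640·x^2 + 768·x^3 + 1152·x^4) + (-7 - 26·x + 144·x^2 + 288·x^3)·Dx + (5 - 13·x - 31·x^2 + 48·x^3 + 72·x^4)·Dx^2  (order 2).
h: a_k = -16, -32, -64, -832/3, -2512/3, -11264/5, -272432/45, -5017984/315, -13009088/315, …
ICs: h(0) = -16, h′(0) = -32.

f: a_k = 4, 4, 16, 28, 76, 160, 388, 868, 2032, …
g: a_k = 0, -4, 0, 32/3, 0, -128/15, 0, 1024/315, 0, …
f·g: L₀ = L_f ⊗_s L_g, ord ≤ 1·2.
Differentiate: ansatz ord ≤ ord L₀ ⇒ L.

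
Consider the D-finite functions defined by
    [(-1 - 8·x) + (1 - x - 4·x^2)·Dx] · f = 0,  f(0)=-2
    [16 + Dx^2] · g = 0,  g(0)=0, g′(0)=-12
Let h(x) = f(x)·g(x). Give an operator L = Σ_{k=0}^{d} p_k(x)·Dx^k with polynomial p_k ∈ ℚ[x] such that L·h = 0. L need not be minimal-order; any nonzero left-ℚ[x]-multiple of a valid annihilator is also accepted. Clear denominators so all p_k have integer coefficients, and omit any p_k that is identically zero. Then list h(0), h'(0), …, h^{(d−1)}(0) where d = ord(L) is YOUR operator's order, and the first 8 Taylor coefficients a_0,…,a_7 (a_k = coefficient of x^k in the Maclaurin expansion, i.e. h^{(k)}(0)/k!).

f: a_k = -2, -2, -10, -18, -58, -130, -362, -882, …
g: a_k = 0, -12, 0, 32, 0, -128/5, 0, 1024/105, …
Product ⇒ symmetric product L₀, ord ≤ 2.
L = (-8 + 16·x + 64·x^2) + (2 + 16·x)·Dx + (-1 + x + 4·x^2)·Dx^2  (order 2).
h: a_k = 0, 24, 24, 56, 152, 2136/5, 5176/5, 286072/105, …
ICs: h(0) = 0, h′(0) = 24.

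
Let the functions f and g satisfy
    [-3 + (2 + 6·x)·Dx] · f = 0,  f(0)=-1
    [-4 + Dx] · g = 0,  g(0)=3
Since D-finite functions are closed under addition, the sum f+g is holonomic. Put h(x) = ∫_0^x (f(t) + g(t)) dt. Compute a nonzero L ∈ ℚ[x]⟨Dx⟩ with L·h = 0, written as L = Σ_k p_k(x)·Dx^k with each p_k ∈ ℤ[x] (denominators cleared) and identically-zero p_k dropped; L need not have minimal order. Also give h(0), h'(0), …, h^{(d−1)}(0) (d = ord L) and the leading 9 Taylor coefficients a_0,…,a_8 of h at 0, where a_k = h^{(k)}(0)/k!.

f: a_k = -1, -3/2, 9/8, -27/16, 405/128, -1701/256, 15309/1024, -72171/2048, 2814669/32768, …
g: a_k = 3, 12, 24, 32, 32, 128/5, 256/15, 1024/105, 512/105, …
h₀=f+g: left-lcm gives L₀, ord ≤ 2.
h=∫₀ˣh₀: take L = L₀·Dx.
L = (132 + 288·x)·Dx + (-73 - 384·x - 576·x^2)·Dx^2 + (10 + 78·x + 144·x^2)·Dx^3  (order 3).
h: a_k = 0, 2, 21/4, 67/8, 485/64, 4501/640, 24263/7680, 491779/107520, -5480803/1720320, …
ICs: h(0) = 0, h′(0) = 2, h′′(0) = 21/2.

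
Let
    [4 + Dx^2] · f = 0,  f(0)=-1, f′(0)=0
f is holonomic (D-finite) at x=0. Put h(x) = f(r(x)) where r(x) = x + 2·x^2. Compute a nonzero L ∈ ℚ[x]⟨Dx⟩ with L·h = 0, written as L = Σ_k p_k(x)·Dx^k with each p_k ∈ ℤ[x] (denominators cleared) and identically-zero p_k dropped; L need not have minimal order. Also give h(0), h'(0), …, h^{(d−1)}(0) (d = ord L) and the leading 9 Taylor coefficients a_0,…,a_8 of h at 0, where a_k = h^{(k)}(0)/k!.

L = (4 + 48·x + 192·x^2 + 256·x^3) - 4·Dx + (1 + 4·x)·Dx^2  (order 2).
h: a_k = -1, 0, 2, 8, 22/3, -16/3, -716/45, -304/15, -1682/315, …
ICs: h(0) = -1, h′(0) = 0.

f: a_k = -1, 0, 2, 0, -2/3, 0, 4/45, 0, -2/315, …
Substitute x→r, Dx→(1/r')Dx; clear ⇒ L₀.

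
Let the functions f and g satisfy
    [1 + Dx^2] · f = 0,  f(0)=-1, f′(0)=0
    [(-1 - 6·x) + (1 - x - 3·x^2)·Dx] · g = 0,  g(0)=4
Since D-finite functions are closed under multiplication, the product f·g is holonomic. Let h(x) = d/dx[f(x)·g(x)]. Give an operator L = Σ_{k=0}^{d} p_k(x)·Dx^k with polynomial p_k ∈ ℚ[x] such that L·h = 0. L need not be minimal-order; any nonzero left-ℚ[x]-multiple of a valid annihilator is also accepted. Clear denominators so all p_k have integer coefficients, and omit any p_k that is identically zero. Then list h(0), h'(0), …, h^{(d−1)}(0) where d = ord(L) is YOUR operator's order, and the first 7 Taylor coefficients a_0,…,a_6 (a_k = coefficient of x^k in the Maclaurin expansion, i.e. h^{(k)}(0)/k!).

L = (83 - 2·x - 5·x^2 + 6·x^3 + 9·x^4) + (16 + 98·x + 18·x^2 + 36·x^3)·Dx + (-5 + 4·x + 13·x^2 + 6·x^3 + 9·x^4)·Dx^2  (order 2).
h: a_k = -4, -28, -78, -818/3, -4385/6, -63119/30, -994343/180, …
ICs: h(0) = -4, h′(0) = -28.

f: a_k = -1, 0, 1/2, 0, -1/24, 0, 1/720, …
g: a_k = 4, 4, 16, 28, 76, 160, 388, …
f·g: L₀ = L_f ⊗_s L_g, ord ≤ 2·1.
h₀' ⇒ L via d/dx closure of L₀.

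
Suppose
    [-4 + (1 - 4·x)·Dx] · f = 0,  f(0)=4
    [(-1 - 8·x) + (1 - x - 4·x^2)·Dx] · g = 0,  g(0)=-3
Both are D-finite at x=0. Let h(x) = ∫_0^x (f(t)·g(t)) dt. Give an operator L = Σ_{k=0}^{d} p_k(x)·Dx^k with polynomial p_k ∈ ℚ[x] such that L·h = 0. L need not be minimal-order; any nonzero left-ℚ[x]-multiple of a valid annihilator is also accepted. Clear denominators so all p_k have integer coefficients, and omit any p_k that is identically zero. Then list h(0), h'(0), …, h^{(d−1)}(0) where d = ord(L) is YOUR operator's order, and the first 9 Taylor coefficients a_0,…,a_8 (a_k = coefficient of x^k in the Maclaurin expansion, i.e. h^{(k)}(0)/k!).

f: a_k = 4, 16, 64, 256, 1024, 4096, 16384, 65536, 262144, …
g: a_k = -3, -3, -15, -27, -87, -195, -543, -1323, -3495, …
Sym-product of L_f,L_g gives L₀ (≤ ord 1).
Integrate: L := L₀·Dx.
L = (-5 + 48·x^2)·Dx + (1 - 5·x + 16·x^3)·Dx^2  (order 2).
h: a_k = 0, -12, -30, -100, -327, -1116, -3850, -94572/7, -95895/2, …
ICs: h(0) = 0, h′(0) = -12.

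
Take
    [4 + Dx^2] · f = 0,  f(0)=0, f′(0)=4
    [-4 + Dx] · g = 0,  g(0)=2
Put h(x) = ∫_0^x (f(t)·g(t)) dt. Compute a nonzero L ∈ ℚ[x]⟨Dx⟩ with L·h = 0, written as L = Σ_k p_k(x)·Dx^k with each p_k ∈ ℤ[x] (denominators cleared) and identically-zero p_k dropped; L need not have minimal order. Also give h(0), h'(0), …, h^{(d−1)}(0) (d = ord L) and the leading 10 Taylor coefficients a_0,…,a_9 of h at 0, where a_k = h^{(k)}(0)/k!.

L = 20·Dx - 8·Dx^2 + Dx^3  (order 3).
h: a_k = 0, 0, 4, 32/3, 44/3, 64/5, 328/45, 704/315, -116/315, -128/135, …
ICs: h(0) = 0, h′(0) = 0, h′′(0) = 8.

f: a_k = 0, 4, 0, -8/3, 0, 8/15, 0, -16/315, 0, 8/2835, …
g: a_k = 2, 8, 16, 64/3, 64/3, 256/15, 512/45, 2048/315, 1024/315, 4096/2835, …
Sym-product of L_f,L_g gives L₀ (≤ ord 2).
h=∫h₀ ⇒ L = L₀·Dx.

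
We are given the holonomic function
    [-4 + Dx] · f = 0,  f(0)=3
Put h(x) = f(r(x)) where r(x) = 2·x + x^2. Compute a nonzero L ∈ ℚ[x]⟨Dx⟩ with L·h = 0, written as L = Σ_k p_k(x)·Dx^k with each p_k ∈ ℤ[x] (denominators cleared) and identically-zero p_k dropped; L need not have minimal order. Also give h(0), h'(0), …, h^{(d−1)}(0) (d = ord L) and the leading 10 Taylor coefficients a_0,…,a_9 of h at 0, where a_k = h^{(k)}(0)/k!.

f: a_k = 3, 12, 24, 32, 32, 128/5, 256/15, 1024/105, 512/105, 2048/945, …
h₀=f(r): pull back L_f along r ⇒ L₀.
L = (-8 - 8·x) + Dx  (order 1).
h: a_k = 3, 24, 108, 352, 920, 10176/5, 59104/15, 717056/105, 376928/35, 2956544/189, …
ICs: h(0) = 3.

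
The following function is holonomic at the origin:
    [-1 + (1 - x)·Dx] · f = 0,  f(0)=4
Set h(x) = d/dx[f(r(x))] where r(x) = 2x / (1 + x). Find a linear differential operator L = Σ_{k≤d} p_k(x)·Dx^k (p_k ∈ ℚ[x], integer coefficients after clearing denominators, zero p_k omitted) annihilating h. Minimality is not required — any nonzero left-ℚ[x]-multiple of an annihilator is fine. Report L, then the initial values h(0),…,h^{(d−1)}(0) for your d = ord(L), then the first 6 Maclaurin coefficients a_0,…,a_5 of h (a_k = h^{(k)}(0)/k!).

L = 2 + (-1 + x)·Dx  (order 1).
h: a_k = 8, 16, 24, 32, 40, 48, …
ICs: h(0) = 8.

f: a_k = 4, 4, 4, 4, 4, 4, …
h₀=f(r): pull back L_f along r ⇒ L₀.
Differentiate: ansatz ord ≤ ord L₀ ⇒ L.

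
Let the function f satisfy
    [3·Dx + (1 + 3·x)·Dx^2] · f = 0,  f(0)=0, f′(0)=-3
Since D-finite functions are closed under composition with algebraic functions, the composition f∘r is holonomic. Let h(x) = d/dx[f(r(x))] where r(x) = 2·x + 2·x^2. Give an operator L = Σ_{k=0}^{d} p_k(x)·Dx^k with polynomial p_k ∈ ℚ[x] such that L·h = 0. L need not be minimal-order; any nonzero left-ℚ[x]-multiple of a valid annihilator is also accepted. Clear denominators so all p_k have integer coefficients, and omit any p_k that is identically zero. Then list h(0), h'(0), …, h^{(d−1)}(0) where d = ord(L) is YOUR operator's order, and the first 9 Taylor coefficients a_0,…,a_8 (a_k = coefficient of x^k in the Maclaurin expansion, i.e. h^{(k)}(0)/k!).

L = (4 + 12·x + 12·x^2) + (1 + 8·x + 18·x^2 + 12·x^3)·Dx  (order 1).
h: a_k = -6, 24, -108, 504, -2376, 11232, -53136, 251424, -1189728, …
ICs: h(0) = -6.

f: a_k = 0, -3, 9/2, -9, 81/4, -243/5, 243/2, -2187/7, 6561/8, …
L₀ from L_f via x↦r, Dx↦r'^{-1}Dx.
h₀' ⇒ L via d/dx closure of L₀.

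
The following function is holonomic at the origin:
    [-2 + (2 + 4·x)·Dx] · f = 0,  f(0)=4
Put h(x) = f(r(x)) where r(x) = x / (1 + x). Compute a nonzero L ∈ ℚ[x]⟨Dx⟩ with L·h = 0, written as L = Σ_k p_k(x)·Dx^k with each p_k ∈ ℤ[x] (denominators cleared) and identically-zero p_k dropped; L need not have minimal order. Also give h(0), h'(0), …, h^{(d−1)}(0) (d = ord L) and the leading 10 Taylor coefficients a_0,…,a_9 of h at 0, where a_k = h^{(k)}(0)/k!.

L = -1 + (1 + 4·x + 3·x^2)·Dx  (order 1).
h: a_k = 4, 4, -6, 10, -37/2, 75/2, -327/4, 753/4, -14445/32, 35699/32, …
ICs: h(0) = 4.

f: a_k = 4, 4, -2, 2, -5/2, 7/2, -21/4, 33/4, -429/32, 715/32, …
L₀ from L_f via x↦r, Dx↦r'^{-1}Dx.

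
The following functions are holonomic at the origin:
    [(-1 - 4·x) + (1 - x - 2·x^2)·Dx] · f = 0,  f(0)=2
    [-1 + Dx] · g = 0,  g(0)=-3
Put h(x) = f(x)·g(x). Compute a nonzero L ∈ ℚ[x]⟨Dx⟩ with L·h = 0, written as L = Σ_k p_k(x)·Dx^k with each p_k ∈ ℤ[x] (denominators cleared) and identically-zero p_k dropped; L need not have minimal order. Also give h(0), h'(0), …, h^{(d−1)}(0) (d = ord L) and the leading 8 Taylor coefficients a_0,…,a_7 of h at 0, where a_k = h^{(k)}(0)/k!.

f: a_k = 2, 2, 6, 10, 22, 42, 86, 170, …
g: a_k = -3, -3, -3/2, -1/2, -1/8, -1/40, -1/240, -1/1680, …
Sym-product of L_f,L_g gives L₀ (≤ ord 1).
L = (2 + 3·x - 2·x^2) + (-1 + x + 2·x^2)·Dx  (order 1).
h: a_k = -6, -12, -27, -52, -425/4, -2103/10, -50737/120, -88558/105, …
ICs: h(0) = -6.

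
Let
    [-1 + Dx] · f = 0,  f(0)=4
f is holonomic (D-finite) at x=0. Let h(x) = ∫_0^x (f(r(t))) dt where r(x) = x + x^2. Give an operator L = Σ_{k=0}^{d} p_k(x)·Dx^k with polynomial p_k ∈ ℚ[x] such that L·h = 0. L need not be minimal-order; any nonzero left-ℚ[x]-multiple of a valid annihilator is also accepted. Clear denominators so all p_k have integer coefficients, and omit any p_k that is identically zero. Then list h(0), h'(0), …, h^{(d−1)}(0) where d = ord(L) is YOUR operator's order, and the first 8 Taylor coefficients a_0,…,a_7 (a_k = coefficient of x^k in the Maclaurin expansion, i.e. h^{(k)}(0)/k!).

L = (-1 - 2·x)·Dx + Dx^2  (order 2).
h: a_k = 0, 4, 2, 2, 7/6, 5/6, 9/20, 331/1260, …
ICs: h(0) = 0, h′(0) = 4.

f: a_k = 4, 4, 2, 2/3, 1/6, 1/30, 1/180, 1/1260, …
L₀ from L_f via x↦r, Dx↦r'^{-1}Dx.
h=∫₀ˣh₀: take L = L₀·Dx.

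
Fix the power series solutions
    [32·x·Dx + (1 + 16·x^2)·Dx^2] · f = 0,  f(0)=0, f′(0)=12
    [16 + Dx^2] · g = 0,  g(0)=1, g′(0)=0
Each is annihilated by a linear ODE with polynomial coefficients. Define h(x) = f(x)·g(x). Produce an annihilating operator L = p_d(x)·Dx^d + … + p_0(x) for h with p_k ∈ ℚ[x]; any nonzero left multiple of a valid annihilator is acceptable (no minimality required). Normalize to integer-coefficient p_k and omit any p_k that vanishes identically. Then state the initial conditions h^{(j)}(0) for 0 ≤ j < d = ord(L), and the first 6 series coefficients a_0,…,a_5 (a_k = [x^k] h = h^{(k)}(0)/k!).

f: a_k = 0, 12, 0, -64, 0, 3072/5, …
g: a_k = 1, 0, -8, 0, 32/3, 0, …
Product ⇒ symmetric product L₀, ord ≤ 4.
L = (1280 + 53248·x^2 + 360448·x^4 + 2097152·x^6 + 8388608·x^8) + (1536·x + 40960·x^3 + 393216·x^5 + 2097152·x^7)·Dx + (96 + 4096·x^2 + 36864·x^4 + 262144·x^6 + 1048576·x^8)·Dx^2 + (96·x + 2560·x^3 + 24576·x^5 + 131072·x^7)·Dx^3 + (1 + 48·x^2 + 896·x^4 + 8192·x^6 + 32768·x^8)·Dx^4  (order 4).
h: a_k = 0, 12, 0, -160, 0, 6272/5, …
ICs: h(0) = 0, h′(0) = 12, h′′(0) = 0, h′′′(0) = -960.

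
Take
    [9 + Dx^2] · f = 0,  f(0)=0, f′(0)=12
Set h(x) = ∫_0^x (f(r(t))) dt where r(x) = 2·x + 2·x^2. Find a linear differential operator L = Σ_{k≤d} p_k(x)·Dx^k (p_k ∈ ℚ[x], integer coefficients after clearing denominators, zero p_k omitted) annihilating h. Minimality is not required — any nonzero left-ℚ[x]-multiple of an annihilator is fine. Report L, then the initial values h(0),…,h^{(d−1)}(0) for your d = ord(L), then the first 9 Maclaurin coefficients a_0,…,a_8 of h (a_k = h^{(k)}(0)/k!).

f: a_k = 0, 12, 0, -18, 0, 81/10, 0, -243/140, 0, …
L₀ from L_f via x↦r, Dx↦r'^{-1}Dx.
∫: right-multiply L₀ by Dx.
L = (36 + 216·x + 432·x^2 + 288·x^3)·Dx - 2·Dx^2 + (1 + 2·x)·Dx^3  (order 3).
h: a_k = 0, 0, 12, 8, -36, -432/5, -144/5, 1152/7, 10368/35, …
ICs: h(0) = 0, h′(0) = 0, h′′(0) = 24.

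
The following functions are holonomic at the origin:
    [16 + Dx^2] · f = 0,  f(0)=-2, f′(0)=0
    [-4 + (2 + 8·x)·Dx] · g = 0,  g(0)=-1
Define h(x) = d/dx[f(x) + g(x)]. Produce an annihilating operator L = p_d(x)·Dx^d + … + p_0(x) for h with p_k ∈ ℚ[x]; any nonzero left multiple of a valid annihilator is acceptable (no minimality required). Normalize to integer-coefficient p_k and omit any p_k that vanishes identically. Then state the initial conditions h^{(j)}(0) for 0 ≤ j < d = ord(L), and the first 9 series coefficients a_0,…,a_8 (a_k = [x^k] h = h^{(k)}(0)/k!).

L = (-608 - 1024·x - 2048·x^2) + (-112 - 960·x - 3072·x^2 - 4096·x^3)·Dx + (-38 - 64·x - 128·x^2)·Dx^2 + (-7 - 60·x - 192·x^2 - 256·x^3)·Dx^3  (order 3).
h: a_k = -2, 36, -12, -136/3, -140, 8584/15, -1848, 2153968/315, -25740, …
ICs: h(0) = -2, h′(0) = 36, h′′(0) = -24.

f: a_k = -2, 0, 16, 0, -64/3, 0, 512/45, 0, -1024/315, …
g: a_k = -1, -2, 2, -4, 10, -28, 84, -264, 858, …
L₀ := lclm(L_f,L_g); ord L₀ ≤ 2+1.
Differentiate: ansatz ord ≤ ord L₀ ⇒ L.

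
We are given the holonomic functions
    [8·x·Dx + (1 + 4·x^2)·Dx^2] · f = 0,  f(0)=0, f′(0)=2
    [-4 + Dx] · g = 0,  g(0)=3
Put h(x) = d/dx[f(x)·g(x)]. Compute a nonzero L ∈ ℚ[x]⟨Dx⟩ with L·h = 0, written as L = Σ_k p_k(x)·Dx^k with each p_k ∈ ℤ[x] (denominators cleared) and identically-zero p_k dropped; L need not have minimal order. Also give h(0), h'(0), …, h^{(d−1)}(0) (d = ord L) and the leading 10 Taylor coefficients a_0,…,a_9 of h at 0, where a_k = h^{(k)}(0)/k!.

L = (8 - 64·x + 224·x^2 - 256·x^3 + 256·x^4) + (-6 + 24·x - 88·x^2 + 96·x^3 - 128·x^4)·Dx + (1 - 2·x + 8·x^2 - 8·x^3 + 16·x^4)·Dx^2  (order 2).
h: a_k = 6, 48, 120, 128, 96, 256, 1664/5, -53248/105, -31232/35, 323584/135, …
ICs: h(0) = 6, h′(0) = 48.

f: a_k = 0, 2, 0, -8/3, 0, 32/5, 0, -128/7, 0, 512/9, …
g: a_k = 3, 12, 24, 32, 32, 128/5, 256/15, 1024/105, 512/105, 2048/945, …
Sym-product of L_f,L_g gives L₀ (≤ ord 2).
Derive L from L₀ (diff closure).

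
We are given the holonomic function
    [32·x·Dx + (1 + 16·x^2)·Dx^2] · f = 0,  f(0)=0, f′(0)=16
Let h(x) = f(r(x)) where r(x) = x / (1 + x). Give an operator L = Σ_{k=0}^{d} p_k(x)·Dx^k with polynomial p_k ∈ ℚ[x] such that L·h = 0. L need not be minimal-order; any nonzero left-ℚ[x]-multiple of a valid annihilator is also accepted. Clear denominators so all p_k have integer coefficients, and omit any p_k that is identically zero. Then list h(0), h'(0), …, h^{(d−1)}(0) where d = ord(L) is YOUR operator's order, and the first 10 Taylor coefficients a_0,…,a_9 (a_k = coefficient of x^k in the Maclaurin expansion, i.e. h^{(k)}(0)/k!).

f: a_k = 0, 16, 0, -256/3, 0, 4096/5, 0, -65536/7, 0, 1048576/9, …
Change of var in L_f (x↦r) gives L₀.
L = (2 + 34·x)·Dx + (1 + 2·x + 17·x^2)·Dx^2  (order 2).
h: a_k = 0, 16, -16, -208/3, 240, 1616/5, -9776/3, 11632/7, 38640, -815984/9, …
ICs: h(0) = 0, h′(0) = 16.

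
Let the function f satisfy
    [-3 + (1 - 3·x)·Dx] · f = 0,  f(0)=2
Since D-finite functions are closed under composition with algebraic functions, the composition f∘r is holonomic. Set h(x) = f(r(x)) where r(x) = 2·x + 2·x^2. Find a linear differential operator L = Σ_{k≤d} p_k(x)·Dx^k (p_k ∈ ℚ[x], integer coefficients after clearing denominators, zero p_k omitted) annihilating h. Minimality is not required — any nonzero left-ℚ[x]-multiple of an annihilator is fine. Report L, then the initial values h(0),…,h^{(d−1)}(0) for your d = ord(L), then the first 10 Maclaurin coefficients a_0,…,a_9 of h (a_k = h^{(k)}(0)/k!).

f: a_k = 2, 6, 18, 54, 162, 486, 1458, 4374, 13122, 39366, …
Change of var in L_f (x↦r) gives L₀.
L = (6 + 12·x) + (-1 + 6·x + 6·x^2)·Dx  (order 1).
h: a_k = 2, 12, 84, 576, 3960, 27216, 187056, 1285632, 8836128, 60730560, …
ICs: h(0) = 2.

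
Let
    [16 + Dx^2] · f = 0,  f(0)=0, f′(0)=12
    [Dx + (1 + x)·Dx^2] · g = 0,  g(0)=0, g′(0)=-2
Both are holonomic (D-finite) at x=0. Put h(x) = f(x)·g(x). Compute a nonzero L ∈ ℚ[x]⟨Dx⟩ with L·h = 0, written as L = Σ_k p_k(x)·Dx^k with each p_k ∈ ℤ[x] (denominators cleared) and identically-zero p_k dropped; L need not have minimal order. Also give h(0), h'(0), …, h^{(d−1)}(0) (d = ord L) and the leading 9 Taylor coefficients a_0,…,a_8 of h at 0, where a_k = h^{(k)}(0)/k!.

f: a_k = 0, 12, 0, -32, 0, 128/5, 0, -1024/105, 0, …
g: a_k = 0, -2, 1, -2/3, 1/2, -2/5, 1/3, -2/7, 1/4, …
L₀ := L_f ⊗_s L_g (sym. prod.), ord ≤ 4.
L = (15072 + 62976·x + 97024·x^2 + 65536·x^3 + 16384·x^4) + (1984 + 6080·x + 6144·x^2 + 2048·x^3)·Dx + (1950 + 8000·x + 12192·x^2 + 8192·x^3 + 2048·x^4)·Dx^2 + (124 + 380·x + 384·x^2 + 128·x^3)·Dx^3 + (63 + 254·x + 383·x^2 + 256·x^3 + 64·x^4)·Dx^4  (order 4).
h: a_k = 0, 0, -24, 12, 56, -26, -104/3, 68/5, 248/21, …
ICs: h(0) = 0, h′(0) = 0, h′′(0) = -48, h′′′(0) = 72.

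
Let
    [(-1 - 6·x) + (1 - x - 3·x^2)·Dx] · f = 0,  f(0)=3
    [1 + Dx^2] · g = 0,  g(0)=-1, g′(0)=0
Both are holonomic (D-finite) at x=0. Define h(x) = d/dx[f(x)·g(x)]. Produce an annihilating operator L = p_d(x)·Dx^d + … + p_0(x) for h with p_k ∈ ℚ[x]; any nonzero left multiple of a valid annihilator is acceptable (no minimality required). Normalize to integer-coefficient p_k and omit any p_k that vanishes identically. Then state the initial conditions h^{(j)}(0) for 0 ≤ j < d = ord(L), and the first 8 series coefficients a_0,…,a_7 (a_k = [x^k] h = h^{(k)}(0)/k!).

L = (83 - 2·x - 5·x^2 + 6·x^3 + 9·x^4) + (16 + 98·x + 18·x^2 + 36·x^3)·Dx + (-5 + 4·x + 13·x^2 + 6·x^3 + 9·x^4)·Dx^2  (order 2).
h: a_k = -3, -21, -117/2, -409/2, -4385/8, -63119/40, -994343/240, -18558737/1680, …
ICs: h(0) = -3, h′(0) = -21.

f: a_k = 3, 3, 12, 21, 57, 120, 291, 651, …
g: a_k = -1, 0, 1/2, 0, -1/24, 0, 1/720, 0, …
L₀ := L_f ⊗_s L_g (sym. prod.), ord ≤ 2.
Differentiate: ansatz ord ≤ ord L₀ ⇒ L.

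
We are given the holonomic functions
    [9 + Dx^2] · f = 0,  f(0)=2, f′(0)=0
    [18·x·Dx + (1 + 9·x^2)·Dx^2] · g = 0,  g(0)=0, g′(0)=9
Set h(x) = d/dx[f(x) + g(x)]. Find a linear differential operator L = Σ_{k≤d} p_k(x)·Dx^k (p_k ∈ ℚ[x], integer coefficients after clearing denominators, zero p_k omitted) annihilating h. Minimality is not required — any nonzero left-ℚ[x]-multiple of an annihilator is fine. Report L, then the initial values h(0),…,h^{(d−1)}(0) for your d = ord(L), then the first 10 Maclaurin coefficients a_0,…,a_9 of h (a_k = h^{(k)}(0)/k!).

f: a_k = 2, 0, -9, 0, 27/4, 0, -81/40, 0, 729/2240, 0, …
g: a_k = 0, 9, 0, -27, 0, 729/5, 0, -6561/7, 0, 6561, …
f+g: L₀ = lclm(L_f,L_g), ord ≤ 2+2.
Differentiate: ansatz ord ≤ ord L₀ ⇒ L.
L = (-1782·x + 20412·x^3 + 13122·x^5) + (-9 + 567·x^2 + 6561·x^4 + 6561·x^6)·Dx + (-198·x + 2268·x^3 + 1458·x^5)·Dx^2 + (-1 + 63·x^2 + 729·x^4 + 729·x^6)·Dx^3  (order 3).
h: a_k = 9, -18, -81, 27, 729, -243/20, -6561, 729/280, 59049, -729/2240, …
ICs: h(0) = 9, h′(0) = -18, h′′(0) = -162.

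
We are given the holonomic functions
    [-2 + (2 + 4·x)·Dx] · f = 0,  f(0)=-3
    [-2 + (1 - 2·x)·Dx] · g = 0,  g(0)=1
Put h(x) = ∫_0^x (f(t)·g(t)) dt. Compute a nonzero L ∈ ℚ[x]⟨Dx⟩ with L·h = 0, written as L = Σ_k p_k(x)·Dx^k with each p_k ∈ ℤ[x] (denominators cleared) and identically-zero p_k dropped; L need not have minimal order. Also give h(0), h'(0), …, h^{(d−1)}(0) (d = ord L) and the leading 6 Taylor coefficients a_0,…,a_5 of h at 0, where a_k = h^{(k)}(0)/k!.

f: a_k = -3, -3, 3/2, -3/2, 15/8, -21/8, …
g: a_k = 1, 2, 4, 8, 16, 32, …
h₀=f·g: eliminate ⇒ L₀, order ≤ 1·1.
h=∫h₀ ⇒ L = L₀·Dx.
L = (3 + 2·x)·Dx + (-1 + 4·x^2)·Dx^2  (order 2).
h: a_k = 0, -3, -9/2, -11/2, -69/8, -537/40, …
ICs: h(0) = 0, h′(0) = -3.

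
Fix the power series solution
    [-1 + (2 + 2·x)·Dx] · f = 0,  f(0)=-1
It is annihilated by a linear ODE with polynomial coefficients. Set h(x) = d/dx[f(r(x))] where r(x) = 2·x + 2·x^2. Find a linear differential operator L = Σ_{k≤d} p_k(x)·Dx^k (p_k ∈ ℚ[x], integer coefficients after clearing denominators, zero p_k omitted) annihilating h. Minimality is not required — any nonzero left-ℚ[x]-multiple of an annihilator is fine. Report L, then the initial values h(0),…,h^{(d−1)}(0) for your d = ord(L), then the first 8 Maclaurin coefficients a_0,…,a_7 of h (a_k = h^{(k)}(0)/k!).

L = 1 + (-1 - 4·x - 6·x^2 - 4·x^3)·Dx  (order 1).
h: a_k = -1, -1, 3/2, -3/2, 5/8, 9/8, -49/16, 61/16, …
ICs: h(0) = -1.

f: a_k = -1, -1/2, 1/8, -1/16, 5/128, -7/256, 21/1024, -33/2048, …
Change of var in L_f (x↦r) gives L₀.
h=h₀': d/dx-closure on L₀ ⇒ L.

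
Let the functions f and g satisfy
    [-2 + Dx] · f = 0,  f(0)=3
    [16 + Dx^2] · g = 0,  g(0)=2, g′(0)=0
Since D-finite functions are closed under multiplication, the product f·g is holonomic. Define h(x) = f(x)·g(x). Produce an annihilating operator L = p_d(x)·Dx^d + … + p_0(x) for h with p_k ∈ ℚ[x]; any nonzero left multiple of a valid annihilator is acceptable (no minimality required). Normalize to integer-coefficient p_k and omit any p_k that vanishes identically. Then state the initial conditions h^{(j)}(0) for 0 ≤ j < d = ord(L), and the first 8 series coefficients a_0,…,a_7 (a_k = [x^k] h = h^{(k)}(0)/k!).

f: a_k = 3, 6, 6, 4, 2, 4/5, 4/15, 8/105, …
g: a_k = 2, 0, -16, 0, 64/3, 0, -512/45, 0, …
h₀=f·g: eliminate ⇒ L₀, order ≤ 1·2.
L = 20 - 4·Dx + Dx^2  (order 2).
h: a_k = 6, 12, -36, -88, -28, 328/5, 312/5, 464/105, …
ICs: h(0) = 6, h′(0) = 12.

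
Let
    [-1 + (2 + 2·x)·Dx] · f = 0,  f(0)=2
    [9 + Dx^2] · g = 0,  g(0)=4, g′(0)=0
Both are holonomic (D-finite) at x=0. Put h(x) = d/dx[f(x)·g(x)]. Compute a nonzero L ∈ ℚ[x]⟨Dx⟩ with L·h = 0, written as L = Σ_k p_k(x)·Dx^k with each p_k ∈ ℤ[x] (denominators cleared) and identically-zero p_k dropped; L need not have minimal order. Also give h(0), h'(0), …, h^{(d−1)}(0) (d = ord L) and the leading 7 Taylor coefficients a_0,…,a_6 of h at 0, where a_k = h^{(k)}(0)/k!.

L = (551 + 1968·x + 2712·x^2 + 1728·x^3 + 432·x^4) + (-44 - 140·x - 144·x^2 - 48·x^3)·Dx + (52 + 200·x + 292·x^2 + 192·x^3 + 48·x^4)·Dx^2  (order 2).
h: a_k = 4, -74, -105/2, 499/4, 1835/32, -19647/320, -28833/1280, …
ICs: h(0) = 4, h′(0) = -74.

f: a_k = 2, 1, -1/4, 1/8, -5/64, 7/128, -21/512, …
g: a_k = 4, 0, -18, 0, 27/2, 0, -81/20, …
Sym-product of L_f,L_g gives L₀ (≤ ord 2).
Differentiate: ansatz ord ≤ ord L₀ ⇒ L.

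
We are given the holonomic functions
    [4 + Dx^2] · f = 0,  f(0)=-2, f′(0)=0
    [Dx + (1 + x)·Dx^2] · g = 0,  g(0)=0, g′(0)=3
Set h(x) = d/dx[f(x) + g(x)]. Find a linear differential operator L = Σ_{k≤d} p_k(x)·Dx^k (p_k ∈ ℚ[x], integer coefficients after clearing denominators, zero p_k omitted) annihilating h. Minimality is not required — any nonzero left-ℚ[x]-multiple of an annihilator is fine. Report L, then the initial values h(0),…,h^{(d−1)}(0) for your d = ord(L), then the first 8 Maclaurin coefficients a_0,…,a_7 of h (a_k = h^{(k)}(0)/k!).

f: a_k = -2, 0, 4, 0, -4/3, 0, 8/45, 0, …
g: a_k = 0, 3, -3/2, 1, -3/4, 3/5, -1/2, 3/7, …
Sum ⇒ L₀ = lclm(L_f,L_g) in ℚ(x)⟨Dx⟩.
h₀' ⇒ L via d/dx closure of L₀.
L = (20 + 16·x + 8·x^2) + (12 + 28·x + 24·x^2 + 8·x^3)·Dx + (5 + 4·x + 2·x^2)·Dx^2 + (3 + 7·x + 6·x^2 + 2·x^3)·Dx^3  (order 3).
h: a_k = 3, 5, 3, -25/3, 3, -29/15, 3, -977/315, …
ICs: h(0) = 3, h′(0) = 5, h′′(0) = 6.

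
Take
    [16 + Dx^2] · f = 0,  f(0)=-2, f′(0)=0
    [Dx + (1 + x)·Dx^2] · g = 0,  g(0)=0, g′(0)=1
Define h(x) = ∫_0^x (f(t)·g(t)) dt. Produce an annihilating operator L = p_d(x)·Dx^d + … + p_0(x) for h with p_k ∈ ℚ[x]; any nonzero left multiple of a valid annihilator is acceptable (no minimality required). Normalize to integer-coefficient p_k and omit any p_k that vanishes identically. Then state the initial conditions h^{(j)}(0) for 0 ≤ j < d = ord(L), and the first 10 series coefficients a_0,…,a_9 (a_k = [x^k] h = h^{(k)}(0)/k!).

L = (15072 + 62976·x + 97024·x^2 + 65536·x^3 + 16384·x^4)·Dx + (1984 + 6080·x + 6144·x^2 + 2048·x^3)·Dx^2 + (1950 + 8000·x + 12192·x^2 + 8192·x^3 + 2048·x^4)·Dx^3 + (124 + 380·x + 384·x^2 + 128·x^3)·Dx^4 + (63 + 254·x + 383·x^2 + 256·x^3 + 64·x^4)·Dx^5  (order 5).
h: a_k = 0, 0, -1, 1/3, 23/6, -3/2, -41/15, 1, 377/420, -499/1620, …
ICs: h(0) = 0, h′(0) = 0, h′′(0) = -2, h′′′(0) = 2, h′′′′(0) = 92.

f: a_k = -2, 0, 16, 0, -64/3, 0, 512/45, 0, -1024/315, 0, …
g: a_k = 0, 1, -1/2, 1/3, -1/4, 1/5, -1/6, 1/7, -1/8, 1/9, …
L₀ := L_f ⊗_s L_g (sym. prod.), ord ≤ 4.
h=∫h₀ ⇒ L = L₀·Dx.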